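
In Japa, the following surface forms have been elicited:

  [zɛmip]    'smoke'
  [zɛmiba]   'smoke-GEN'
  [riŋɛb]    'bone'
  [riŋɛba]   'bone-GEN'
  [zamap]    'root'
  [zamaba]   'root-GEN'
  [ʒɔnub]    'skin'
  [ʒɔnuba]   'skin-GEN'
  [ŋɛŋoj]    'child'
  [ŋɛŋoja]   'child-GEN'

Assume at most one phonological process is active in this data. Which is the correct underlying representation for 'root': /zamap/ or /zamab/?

/zamap/

The root 'root' surfaces as [zamap] and [zamaba], with a stem-final [p] ~ [b] alternation.
If /b/ were underlying and a rule turned it into [p] in isolation, 'skin' would also alternate; but it has [b] in both [ʒɔnub] and [ʒɔnuba].
The alternation reflects intervocalic voicing: voiceless stops become voiced between vowels. /p/ is underlying.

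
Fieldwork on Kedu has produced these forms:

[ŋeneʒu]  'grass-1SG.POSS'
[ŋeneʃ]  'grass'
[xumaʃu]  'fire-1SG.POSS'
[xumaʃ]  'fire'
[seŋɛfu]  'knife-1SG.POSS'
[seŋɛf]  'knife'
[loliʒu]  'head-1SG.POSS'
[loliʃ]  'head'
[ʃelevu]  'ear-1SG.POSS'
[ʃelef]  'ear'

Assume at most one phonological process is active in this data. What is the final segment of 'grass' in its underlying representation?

/ʒ/

The root 'grass' surfaces as [ŋeneʒu] and [ŋeneʃ], with a stem-final [ʒ] ~ [ʃ] alternation.
But 'fire' keeps [ʃ] in both environments ([xumaʃu], [xumaʃ]), so there is no rule changing /ʃ/ to [ʒ] before the 1SG.POSS suffix.
The alternation reflects word-final obstruent devoicing: voiced obstruents become voiceless word-finally. /ʒ/ is underlying.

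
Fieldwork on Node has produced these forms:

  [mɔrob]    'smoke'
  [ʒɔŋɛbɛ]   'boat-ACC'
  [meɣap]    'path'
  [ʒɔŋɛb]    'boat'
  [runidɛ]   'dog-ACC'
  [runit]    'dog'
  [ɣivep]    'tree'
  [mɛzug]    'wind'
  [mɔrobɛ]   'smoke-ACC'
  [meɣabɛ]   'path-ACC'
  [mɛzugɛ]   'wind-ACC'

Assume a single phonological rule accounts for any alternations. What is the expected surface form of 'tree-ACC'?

[ɣivebɛ]

In [meɣap] and [meɣabɛ] the final segment of 'path' alternates: [p] ~ [b].
Compare 'smoke', with invariant [b] in [mɔrob] and [mɔrobɛ]: an analysis with underlying /b/ and a rule producing [p] in isolation would wrongly predict alternation here too.
The underlying segment must be /p/; voiceless stops become voiced between vowels, yielding [b] there.
The one attested form of 'tree', [ɣivep], shows underlying /ɣivep/. Applying the same rule between vowels gives [ɣivebɛ].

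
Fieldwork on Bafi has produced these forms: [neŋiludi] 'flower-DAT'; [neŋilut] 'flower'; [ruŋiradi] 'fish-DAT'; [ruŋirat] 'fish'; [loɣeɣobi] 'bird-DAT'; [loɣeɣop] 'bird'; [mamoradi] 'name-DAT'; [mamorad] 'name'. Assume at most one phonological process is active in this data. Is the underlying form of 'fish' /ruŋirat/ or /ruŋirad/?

'fish' shows [d] ~ [t] at the end of the stem ([ruŋiradi] vs [ruŋirat]).
If /d/ were underlying and a rule turned it into [t] in isolation, 'name' would also alternate; but it has [d] in both [mamoradi] and [mamorad].
So /t/ is underlying, and a rule of intervocalic voicing — voiceless stops become voiced between vowels — gives [d].

/ruŋirat/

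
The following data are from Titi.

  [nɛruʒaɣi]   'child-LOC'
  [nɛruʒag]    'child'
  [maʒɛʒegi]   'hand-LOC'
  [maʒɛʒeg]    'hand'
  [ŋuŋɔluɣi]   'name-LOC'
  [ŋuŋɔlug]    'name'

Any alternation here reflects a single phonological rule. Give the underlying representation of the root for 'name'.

The stem for 'name' ends in [ɣ] in [ŋuŋɔluɣi] but [g] in [ŋuŋɔlug].
The stem 'hand' ([maʒɛʒegi], [maʒɛʒeg]) shows [g] unchanged in both environments, so [g] cannot be basic with [ɣ] derived before the LOC suffix.
So /ɣ/ is underlying, and a rule of word-final hardening — voiced fricatives become stops word-finally — gives [g].

/ŋuŋɔluɣ/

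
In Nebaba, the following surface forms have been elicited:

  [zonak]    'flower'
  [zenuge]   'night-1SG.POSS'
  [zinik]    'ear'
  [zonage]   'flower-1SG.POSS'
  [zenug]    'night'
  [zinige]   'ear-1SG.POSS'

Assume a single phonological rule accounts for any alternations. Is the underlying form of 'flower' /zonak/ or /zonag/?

'flower' shows [g] ~ [k] at the end of the stem ([zonage] vs [zonak]).
Compare 'night', with invariant [g] in [zenuge] and [zenug]: an analysis with underlying /g/ and a rule producing [k] in isolation would wrongly predict alternation here too.
Therefore /k/ is basic and [g] is derived by intervocalic voicing (voiceless stops become voiced between vowels).

/zonak/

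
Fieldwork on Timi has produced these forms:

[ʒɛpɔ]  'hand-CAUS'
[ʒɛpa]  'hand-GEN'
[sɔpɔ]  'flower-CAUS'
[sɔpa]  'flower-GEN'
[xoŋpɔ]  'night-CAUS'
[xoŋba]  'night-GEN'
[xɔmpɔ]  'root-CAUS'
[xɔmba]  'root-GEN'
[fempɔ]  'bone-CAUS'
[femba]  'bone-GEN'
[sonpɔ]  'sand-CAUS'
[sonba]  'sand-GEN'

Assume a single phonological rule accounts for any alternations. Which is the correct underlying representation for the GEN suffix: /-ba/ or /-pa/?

/-ba/

The GEN morpheme has two allomorphs, [-ba] and [-pa].
The CAUS suffix, which begins with [p], is invariant after every stem; so [p] is not altered by any rule here.
So the underlying form is /-ba/, and voiced stops become voiceless after a vowel.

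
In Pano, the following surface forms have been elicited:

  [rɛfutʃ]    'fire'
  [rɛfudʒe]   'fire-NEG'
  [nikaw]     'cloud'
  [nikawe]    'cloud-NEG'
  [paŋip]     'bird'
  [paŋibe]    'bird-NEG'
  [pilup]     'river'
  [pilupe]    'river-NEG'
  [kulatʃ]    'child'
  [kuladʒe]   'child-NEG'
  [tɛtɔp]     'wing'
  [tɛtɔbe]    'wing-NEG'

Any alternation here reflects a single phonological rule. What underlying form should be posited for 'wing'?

/tɛtɔb/

The stem for 'wing' ends in [p] in [tɛtɔp] but [b] in [tɛtɔbe].
The stem 'river' ([pilup], [pilupe]) shows [p] unchanged in both environments, so [p] cannot be basic with [b] derived before the NEG suffix.
The underlying segment must be /b/; voiced obstruents become voiceless word-finally, yielding [p] there.
The underlying form of 'wing' is therefore /tɛtɔb/.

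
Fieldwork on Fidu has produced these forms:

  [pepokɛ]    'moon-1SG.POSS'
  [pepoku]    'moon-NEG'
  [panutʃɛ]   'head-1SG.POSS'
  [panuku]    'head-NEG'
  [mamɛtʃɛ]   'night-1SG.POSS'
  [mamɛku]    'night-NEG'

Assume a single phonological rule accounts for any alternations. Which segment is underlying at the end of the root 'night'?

The stem for 'night' ends in [tʃ] in [mamɛtʃɛ] but [k] in [mamɛku].
Compare 'moon', with invariant [k] in [pepokɛ] and [pepoku]: an analysis with underlying /k/ and a rule producing [tʃ] before the 1SG.POSS suffix would wrongly predict alternation here too.
The alternation reflects depalatalization: palato-alveolar /tʃ/ becomes [k] when no front vowel follows. /tʃ/ is underlying.

/tʃ/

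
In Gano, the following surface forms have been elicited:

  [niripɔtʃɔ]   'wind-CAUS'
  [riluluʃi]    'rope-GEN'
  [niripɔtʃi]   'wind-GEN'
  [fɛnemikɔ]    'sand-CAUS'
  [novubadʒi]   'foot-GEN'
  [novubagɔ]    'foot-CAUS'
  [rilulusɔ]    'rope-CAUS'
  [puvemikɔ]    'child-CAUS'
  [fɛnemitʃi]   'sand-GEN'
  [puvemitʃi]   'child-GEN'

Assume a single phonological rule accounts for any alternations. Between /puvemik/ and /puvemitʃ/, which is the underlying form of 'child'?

/puvemik/

The stem for 'child' ends in [tʃ] in [puvemitʃi] but [k] in [puvemikɔ].
But 'wind' keeps [tʃ] in both environments ([niripɔtʃi], [niripɔtʃɔ]), so there is no rule changing /tʃ/ to [k] before the CAUS suffix.
The alternation reflects palatalization before a front vowel: /k/, /g/ and /s/ become palato-alveolar [tʃ], [dʒ] and [ʃ] before a front vowel. /k/ is underlying.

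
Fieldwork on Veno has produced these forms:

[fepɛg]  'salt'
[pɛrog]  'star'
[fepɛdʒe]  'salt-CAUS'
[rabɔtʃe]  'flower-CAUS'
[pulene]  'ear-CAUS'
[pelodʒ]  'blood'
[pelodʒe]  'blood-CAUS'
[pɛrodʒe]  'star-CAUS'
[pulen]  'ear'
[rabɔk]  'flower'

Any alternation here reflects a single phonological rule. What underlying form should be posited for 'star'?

/pɛrog/

The root 'star' surfaces as [pɛrog] and [pɛrodʒe], with a stem-final [g] ~ [dʒ] alternation.
But 'blood' keeps [dʒ] in both environments ([pelodʒ], [pelodʒe]), so there is no rule changing /dʒ/ to [g] in isolation.
The underlying segment must be /g/; /k/ and /g/ become palato-alveolar [tʃ] and [dʒ] before a front vowel, yielding [dʒ] there.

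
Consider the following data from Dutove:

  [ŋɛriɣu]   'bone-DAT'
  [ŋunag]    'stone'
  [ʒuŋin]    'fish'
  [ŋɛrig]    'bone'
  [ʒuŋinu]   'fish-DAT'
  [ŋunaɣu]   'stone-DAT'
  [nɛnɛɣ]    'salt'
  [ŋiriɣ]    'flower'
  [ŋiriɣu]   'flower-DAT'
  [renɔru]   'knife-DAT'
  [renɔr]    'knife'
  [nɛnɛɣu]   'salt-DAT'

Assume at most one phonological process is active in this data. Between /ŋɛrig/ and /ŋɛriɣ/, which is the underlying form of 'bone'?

/ŋɛrig/

The root 'bone' surfaces as [ŋɛrig] and [ŋɛriɣu], with a stem-final [g] ~ [ɣ] alternation.
But 'salt' keeps [ɣ] in both environments ([nɛnɛɣ], [nɛnɛɣu]), so there is no rule changing /ɣ/ to [g] in isolation.
So /g/ is underlying, and a rule of intervocalic spirantization — voiced stops become fricatives between vowels — gives [ɣ].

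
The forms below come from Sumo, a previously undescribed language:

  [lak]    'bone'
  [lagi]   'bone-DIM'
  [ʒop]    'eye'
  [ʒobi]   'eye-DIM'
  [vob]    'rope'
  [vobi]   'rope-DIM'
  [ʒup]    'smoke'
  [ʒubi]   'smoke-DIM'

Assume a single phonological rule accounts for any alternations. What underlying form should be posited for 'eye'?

'eye' shows [p] ~ [b] at the end of the stem ([ʒop] vs [ʒobi]).
If /b/ were underlying and a rule turned it into [p] in isolation, 'rope' would also alternate; but it has [b] in both [vob] and [vobi].
The underlying segment must be /p/; voiceless stops become voiced between vowels, yielding [b] there.
The underlying form of 'eye' is therefore /ʒop/.

/ʒop/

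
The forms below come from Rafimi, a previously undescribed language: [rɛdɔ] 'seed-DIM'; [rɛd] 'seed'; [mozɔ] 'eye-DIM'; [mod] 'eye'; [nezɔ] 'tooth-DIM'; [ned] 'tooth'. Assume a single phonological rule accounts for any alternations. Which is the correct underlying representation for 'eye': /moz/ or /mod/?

/moz/

'eye' shows [z] ~ [d] at the end of the stem ([mozɔ] vs [mod]).
The stem 'seed' ([rɛdɔ], [rɛd]) shows [d] unchanged in both environments, so [d] cannot be basic with [z] derived before the DIM suffix.
The underlying segment must be /z/; voiced fricatives become stops word-finally, yielding [d] there.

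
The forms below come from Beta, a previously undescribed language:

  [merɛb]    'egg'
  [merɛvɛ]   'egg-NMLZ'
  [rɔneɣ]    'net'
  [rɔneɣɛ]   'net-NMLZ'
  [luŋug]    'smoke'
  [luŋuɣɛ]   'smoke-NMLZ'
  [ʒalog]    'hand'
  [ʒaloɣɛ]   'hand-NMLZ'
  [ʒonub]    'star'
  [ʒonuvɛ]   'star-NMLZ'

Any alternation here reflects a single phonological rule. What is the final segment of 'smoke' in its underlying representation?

/g/

The stem for 'smoke' ends in [g] in [luŋug] but [ɣ] in [luŋuɣɛ].
Compare 'net', with invariant [ɣ] in [rɔneɣ] and [rɔneɣɛ]: an analysis with underlying /ɣ/ and a rule producing [g] in isolation would wrongly predict alternation here too.
So /g/ is underlying, and a rule of intervocalic spirantization — voiced stops become fricatives between vowels — gives [ɣ].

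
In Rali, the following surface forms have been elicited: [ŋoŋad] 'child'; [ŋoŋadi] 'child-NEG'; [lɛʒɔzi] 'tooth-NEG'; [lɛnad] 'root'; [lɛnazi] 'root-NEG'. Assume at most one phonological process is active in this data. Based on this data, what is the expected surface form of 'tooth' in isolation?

In [lɛnad] and [lɛnazi] the final segment of 'root' alternates: [d] ~ [z].
If /d/ were underlying and a rule turned it into [z] before the NEG suffix, 'child' would also alternate; but it has [d] in both [ŋoŋad] and [ŋoŋadi].
So /z/ is underlying, and a rule of word-final hardening — voiced fricatives become stops word-finally — gives [d].
From [lɛʒɔzi] the stem 'tooth' is /lɛʒɔz/; word-finally this yields [lɛʒɔd].

[lɛʒɔd]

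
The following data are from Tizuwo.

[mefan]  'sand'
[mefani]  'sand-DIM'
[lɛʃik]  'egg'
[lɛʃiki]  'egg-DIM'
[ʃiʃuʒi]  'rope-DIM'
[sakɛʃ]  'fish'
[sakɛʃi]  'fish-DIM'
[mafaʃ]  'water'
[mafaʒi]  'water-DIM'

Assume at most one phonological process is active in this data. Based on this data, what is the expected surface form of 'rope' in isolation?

The stem for 'water' ends in [ʃ] in [mafaʃ] but [ʒ] in [mafaʒi].
Compare 'fish', with invariant [ʃ] in [sakɛʃ] and [sakɛʃi]: an analysis with underlying /ʃ/ and a rule producing [ʒ] before the DIM suffix would wrongly predict alternation here too.
So /ʒ/ is underlying, and a rule of word-final obstruent devoicing — voiced obstruents become voiceless word-finally — gives [ʃ].
The one attested form of 'rope', [ʃiʃuʒi], shows underlying /ʃiʃuʒ/. Applying the same rule word-finally gives [ʃiʃuʃ].

[ʃiʃuʃ]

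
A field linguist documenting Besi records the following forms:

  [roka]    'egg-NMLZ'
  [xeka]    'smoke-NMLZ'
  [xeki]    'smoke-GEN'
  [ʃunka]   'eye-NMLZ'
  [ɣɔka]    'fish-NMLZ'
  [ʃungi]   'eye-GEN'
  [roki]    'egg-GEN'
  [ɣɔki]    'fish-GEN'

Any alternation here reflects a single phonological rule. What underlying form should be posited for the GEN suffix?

/-gi/

The GEN morpheme has two allomorphs, [-gi] and [-ki].
The NMLZ suffix, which begins with [k], is invariant after every stem; so [k] is not altered by any rule here.
The GEN suffix is therefore /-gi/ underlyingly, with post-vocalic devoicing: voiced stops become voiceless after a vowel.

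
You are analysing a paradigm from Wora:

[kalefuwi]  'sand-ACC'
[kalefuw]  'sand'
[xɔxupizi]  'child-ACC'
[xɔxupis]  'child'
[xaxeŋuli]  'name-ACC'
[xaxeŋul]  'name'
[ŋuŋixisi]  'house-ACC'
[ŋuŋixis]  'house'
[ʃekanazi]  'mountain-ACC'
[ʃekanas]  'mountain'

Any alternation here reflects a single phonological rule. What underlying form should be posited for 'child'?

The root 'child' surfaces as [xɔxupizi] and [xɔxupis], with a stem-final [z] ~ [s] alternation.
But 'house' keeps [s] in both environments ([ŋuŋixisi], [ŋuŋixis]), so there is no rule changing /s/ to [z] before the ACC suffix.
So /z/ is underlying, and a rule of word-final obstruent devoicing — voiced obstruents become voiceless word-finally — gives [s].
So 'child' = /xɔxupiz/.

/xɔxupiz/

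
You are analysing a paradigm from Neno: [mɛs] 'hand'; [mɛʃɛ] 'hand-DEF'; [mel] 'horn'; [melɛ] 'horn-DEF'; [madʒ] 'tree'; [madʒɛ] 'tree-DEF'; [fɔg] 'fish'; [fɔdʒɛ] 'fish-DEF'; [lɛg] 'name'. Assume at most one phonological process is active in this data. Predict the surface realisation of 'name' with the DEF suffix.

The root 'fish' surfaces as [fɔg] and [fɔdʒɛ], with a stem-final [g] ~ [dʒ] alternation.
Compare 'tree', with invariant [dʒ] in [madʒ] and [madʒɛ]: an analysis with underlying /dʒ/ and a rule producing [g] in isolation would wrongly predict alternation here too.
Therefore /g/ is basic and [dʒ] is derived by palatalization before a front vowel (/g/ and /s/ become palato-alveolar [dʒ] and [ʃ] before a front vowel).
From [lɛg] the stem 'name' is /lɛg/; before a front vowel this yields [lɛdʒɛ].

[lɛdʒɛ]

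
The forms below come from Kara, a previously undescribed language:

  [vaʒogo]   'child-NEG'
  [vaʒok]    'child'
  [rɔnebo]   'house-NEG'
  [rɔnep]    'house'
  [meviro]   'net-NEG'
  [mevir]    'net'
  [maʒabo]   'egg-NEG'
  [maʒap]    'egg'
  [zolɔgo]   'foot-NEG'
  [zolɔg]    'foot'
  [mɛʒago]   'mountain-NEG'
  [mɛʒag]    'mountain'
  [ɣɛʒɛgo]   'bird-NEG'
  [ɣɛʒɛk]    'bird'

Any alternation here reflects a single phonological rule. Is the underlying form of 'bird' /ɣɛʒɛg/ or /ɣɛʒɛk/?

/ɣɛʒɛk/

'bird' shows [g] ~ [k] at the end of the stem ([ɣɛʒɛgo] vs [ɣɛʒɛk]).
But 'mountain' keeps [g] in both environments ([mɛʒago], [mɛʒag]), so there is no rule changing /g/ to [k] in isolation.
The underlying segment must be /k/; voiceless stops become voiced between vowels, yielding [g] there.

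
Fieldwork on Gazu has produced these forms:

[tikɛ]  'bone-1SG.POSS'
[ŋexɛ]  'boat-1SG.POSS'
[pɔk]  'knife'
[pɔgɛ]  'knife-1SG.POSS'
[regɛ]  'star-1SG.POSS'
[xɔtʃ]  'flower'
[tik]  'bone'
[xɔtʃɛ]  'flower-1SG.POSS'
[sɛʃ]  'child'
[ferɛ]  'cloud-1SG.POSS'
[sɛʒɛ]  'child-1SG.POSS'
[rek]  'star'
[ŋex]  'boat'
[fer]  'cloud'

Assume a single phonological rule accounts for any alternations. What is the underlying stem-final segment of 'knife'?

/g/

The stem for 'knife' ends in [g] in [pɔgɛ] but [k] in [pɔk].
Compare 'bone', with invariant [k] in [tikɛ] and [tik]: an analysis with underlying /k/ and a rule producing [g] before the 1SG.POSS suffix would wrongly predict alternation here too.
The alternation reflects word-final obstruent devoicing: voiced obstruents become voiceless word-finally. /g/ is underlying.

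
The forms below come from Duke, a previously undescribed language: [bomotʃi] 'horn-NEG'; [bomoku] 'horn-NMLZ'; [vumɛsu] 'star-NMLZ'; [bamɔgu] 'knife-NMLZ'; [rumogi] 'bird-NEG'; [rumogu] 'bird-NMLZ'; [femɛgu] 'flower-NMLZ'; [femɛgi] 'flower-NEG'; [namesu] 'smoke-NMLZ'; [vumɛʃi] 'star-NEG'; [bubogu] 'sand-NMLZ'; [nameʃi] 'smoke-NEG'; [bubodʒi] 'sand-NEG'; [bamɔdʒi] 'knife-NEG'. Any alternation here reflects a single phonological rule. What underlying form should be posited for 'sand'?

/bubodʒ/

In [bubogu] and [bubodʒi] the final segment of 'sand' alternates: [g] ~ [dʒ].
The stem 'flower' ([femɛgu], [femɛgi]) shows [g] unchanged in both environments, so [g] cannot be basic with [dʒ] derived before the NEG suffix.
The underlying segment must be /dʒ/; palato-alveolar /tʃ/, /dʒ/ and /ʃ/ become [k], [g] and [s] when no front vowel follows, yielding [g] there.
The underlying form of 'sand' is therefore /bubodʒ/.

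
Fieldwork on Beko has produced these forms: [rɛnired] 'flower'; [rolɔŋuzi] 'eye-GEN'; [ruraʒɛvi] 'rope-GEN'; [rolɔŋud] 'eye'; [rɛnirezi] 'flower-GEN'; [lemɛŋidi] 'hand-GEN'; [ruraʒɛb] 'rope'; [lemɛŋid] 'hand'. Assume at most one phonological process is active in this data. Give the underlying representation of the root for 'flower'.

/rɛnirez/

The stem for 'flower' ends in [d] in [rɛnired] but [z] in [rɛnirezi].
If /d/ were underlying and a rule turned it into [z] before the GEN suffix, 'hand' would also alternate; but it has [d] in both [lemɛŋid] and [lemɛŋidi].
So /z/ is underlying, and a rule of word-final hardening — voiced fricatives become stops word-finally — gives [d].
The underlying form of 'flower' is therefore /rɛnirez/.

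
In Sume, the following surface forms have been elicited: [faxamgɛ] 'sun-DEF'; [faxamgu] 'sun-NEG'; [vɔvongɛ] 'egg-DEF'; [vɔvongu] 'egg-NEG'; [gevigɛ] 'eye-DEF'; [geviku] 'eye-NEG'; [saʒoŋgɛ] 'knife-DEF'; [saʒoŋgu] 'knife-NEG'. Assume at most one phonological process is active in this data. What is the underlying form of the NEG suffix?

The NEG morpheme has two allomorphs, [-gu] and [-ku].
The DEF suffix, which begins with [g], is invariant after every stem; so [g] is not altered by any rule here.
So the underlying form is /-ku/, and voiceless stops become voiced after a nasal.

/-ku/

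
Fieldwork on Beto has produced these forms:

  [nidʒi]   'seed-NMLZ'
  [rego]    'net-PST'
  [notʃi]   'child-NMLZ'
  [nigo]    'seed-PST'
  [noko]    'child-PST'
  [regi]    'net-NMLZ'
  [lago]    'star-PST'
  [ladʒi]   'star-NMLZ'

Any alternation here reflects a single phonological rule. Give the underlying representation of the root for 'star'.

The root 'star' surfaces as [ladʒi] and [lago], with a stem-final [dʒ] ~ [g] alternation.
The stem 'net' ([regi], [rego]) shows [g] unchanged in both environments, so [g] cannot be basic with [dʒ] derived before the NMLZ suffix.
Therefore /dʒ/ is basic and [g] is derived by depalatalization (palato-alveolar /tʃ/ and /dʒ/ become [k] and [g] when no front vowel follows).

/ladʒ/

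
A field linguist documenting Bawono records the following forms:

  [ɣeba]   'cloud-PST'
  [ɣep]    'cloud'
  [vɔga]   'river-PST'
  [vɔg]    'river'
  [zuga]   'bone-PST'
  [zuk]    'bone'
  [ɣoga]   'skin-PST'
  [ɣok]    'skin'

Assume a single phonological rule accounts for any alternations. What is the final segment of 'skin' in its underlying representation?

The stem for 'skin' ends in [g] in [ɣoga] but [k] in [ɣok].
But 'river' keeps [g] in both environments ([vɔga], [vɔg]), so there is no rule changing /g/ to [k] in isolation.
So /k/ is underlying, and a rule of intervocalic voicing — voiceless stops become voiced between vowels — gives [g].

/k/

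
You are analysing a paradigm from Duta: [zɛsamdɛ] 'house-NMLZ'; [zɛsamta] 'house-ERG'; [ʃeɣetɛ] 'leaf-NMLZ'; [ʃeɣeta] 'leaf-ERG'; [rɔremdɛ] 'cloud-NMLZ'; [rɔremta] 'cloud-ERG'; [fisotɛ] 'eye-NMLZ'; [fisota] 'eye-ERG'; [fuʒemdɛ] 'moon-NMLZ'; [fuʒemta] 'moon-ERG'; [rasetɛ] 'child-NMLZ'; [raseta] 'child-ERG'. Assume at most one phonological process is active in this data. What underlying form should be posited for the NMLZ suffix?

The NMLZ morpheme has two allomorphs, [-dɛ] and [-tɛ].
By contrast the ERG suffix keeps its initial [t] throughout — that segment must be underlying.
So the underlying form is /-dɛ/, and voiced stops become voiceless after a vowel.

/-dɛ/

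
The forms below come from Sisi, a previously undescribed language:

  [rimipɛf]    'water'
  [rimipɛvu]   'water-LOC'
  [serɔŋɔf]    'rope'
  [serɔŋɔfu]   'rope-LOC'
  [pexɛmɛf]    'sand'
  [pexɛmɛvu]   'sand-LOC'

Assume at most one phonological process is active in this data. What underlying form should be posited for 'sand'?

/pexɛmɛv/

'sand' shows [f] ~ [v] at the end of the stem ([pexɛmɛf] vs [pexɛmɛvu]).
Compare 'rope', with invariant [f] in [serɔŋɔf] and [serɔŋɔfu]: an analysis with underlying /f/ and a rule producing [v] before the LOC suffix would wrongly predict alternation here too.
The underlying segment must be /v/; voiced obstruents become voiceless word-finally, yielding [f] there.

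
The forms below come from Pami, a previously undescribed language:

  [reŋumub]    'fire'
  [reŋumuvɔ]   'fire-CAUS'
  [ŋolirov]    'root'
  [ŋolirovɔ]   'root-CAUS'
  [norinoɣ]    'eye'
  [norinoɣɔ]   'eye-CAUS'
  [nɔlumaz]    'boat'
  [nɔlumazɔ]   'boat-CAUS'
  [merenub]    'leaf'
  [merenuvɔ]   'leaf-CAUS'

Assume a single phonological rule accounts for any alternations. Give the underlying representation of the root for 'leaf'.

/merenub/

'leaf' shows [b] ~ [v] at the end of the stem ([merenub] vs [merenuvɔ]).
Compare 'root', with invariant [v] in [ŋolirov] and [ŋolirovɔ]: an analysis with underlying /v/ and a rule producing [b] in isolation would wrongly predict alternation here too.
The underlying segment must be /b/; voiced stops become fricatives between vowels, yielding [v] there.
The underlying form of 'leaf' is therefore /merenub/.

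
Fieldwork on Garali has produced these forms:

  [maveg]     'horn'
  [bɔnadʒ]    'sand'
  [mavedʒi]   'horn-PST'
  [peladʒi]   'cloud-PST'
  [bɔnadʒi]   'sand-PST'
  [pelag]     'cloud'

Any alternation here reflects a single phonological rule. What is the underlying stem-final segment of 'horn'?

/g/

In [mavedʒi] and [maveg] the final segment of 'horn' alternates: [dʒ] ~ [g].
If /dʒ/ were underlying and a rule turned it into [g] in isolation, 'sand' would also alternate; but it has [dʒ] in both [bɔnadʒi] and [bɔnadʒ].
So /g/ is underlying, and a rule of palatalization before a front vowel — /g/ becomes palato-alveolar [dʒ] before a front vowel — gives [dʒ].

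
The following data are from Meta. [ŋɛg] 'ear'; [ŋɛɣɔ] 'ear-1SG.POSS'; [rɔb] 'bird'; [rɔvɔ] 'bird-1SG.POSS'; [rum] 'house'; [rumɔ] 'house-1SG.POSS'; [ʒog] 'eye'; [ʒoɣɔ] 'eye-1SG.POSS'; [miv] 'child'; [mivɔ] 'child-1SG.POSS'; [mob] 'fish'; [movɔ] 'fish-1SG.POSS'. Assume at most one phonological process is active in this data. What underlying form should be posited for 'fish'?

/mob/

The stem for 'fish' ends in [b] in [mob] but [v] in [movɔ].
Compare 'child', with invariant [v] in [miv] and [mivɔ]: an analysis with underlying /v/ and a rule producing [b] in isolation would wrongly predict alternation here too.
So /b/ is underlying, and a rule of intervocalic spirantization — voiced stops become fricatives between vowels — gives [v].
The underlying form of 'fish' is therefore /mob/.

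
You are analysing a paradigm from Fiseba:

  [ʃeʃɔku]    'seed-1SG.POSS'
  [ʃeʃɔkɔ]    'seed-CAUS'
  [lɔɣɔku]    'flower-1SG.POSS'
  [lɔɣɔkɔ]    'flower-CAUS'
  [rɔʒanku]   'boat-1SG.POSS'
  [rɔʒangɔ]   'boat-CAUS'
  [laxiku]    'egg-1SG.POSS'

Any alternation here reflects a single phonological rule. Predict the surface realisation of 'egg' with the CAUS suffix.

The CAUS suffix surfaces as [-gɔ] and [-kɔ], depending on the final segment of the stem.
By contrast the 1SG.POSS suffix keeps its initial [k] throughout — that segment must be underlying.
So the underlying form is /-gɔ/, and voiced stops become voiceless after a vowel.
After 'egg', which ends in a vowel, the suffix surfaces as [-kɔ], giving [laxikɔ].

[laxikɔ]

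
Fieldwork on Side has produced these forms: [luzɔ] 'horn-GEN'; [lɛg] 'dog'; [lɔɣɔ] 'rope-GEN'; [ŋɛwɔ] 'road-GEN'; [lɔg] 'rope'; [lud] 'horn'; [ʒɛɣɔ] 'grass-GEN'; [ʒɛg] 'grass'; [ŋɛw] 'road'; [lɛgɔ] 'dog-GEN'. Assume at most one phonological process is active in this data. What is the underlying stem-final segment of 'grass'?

/ɣ/

The stem for 'grass' ends in [ɣ] in [ʒɛɣɔ] but [g] in [ʒɛg].
The stem 'dog' ([lɛgɔ], [lɛg]) shows [g] unchanged in both environments, so [g] cannot be basic with [ɣ] derived before the GEN suffix.
Therefore /ɣ/ is basic and [g] is derived by word-final hardening (voiced fricatives become stops word-finally).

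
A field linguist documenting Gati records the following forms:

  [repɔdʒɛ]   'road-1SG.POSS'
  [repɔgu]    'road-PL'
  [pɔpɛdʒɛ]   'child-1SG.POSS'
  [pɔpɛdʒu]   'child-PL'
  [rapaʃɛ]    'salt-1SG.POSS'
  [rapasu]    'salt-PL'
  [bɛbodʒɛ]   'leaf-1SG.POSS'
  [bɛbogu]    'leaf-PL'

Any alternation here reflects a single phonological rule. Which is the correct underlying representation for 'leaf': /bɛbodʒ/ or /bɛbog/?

/bɛbog/

In [bɛbodʒɛ] and [bɛbogu] the final segment of 'leaf' alternates: [dʒ] ~ [g].
The stem 'child' ([pɔpɛdʒɛ], [pɔpɛdʒu]) shows [dʒ] unchanged in both environments, so [dʒ] cannot be basic with [g] derived before the PL suffix.
The underlying segment must be /g/; /g/ and /s/ become palato-alveolar [dʒ] and [ʃ] before a front vowel, yielding [dʒ] there.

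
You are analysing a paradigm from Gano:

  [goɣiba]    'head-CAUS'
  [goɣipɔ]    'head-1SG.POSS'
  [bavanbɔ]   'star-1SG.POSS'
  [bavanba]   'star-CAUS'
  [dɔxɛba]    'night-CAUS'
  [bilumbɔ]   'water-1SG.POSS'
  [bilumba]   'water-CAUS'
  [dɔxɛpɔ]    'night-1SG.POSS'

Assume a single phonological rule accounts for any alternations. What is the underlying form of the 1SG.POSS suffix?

The 1SG.POSS morpheme has two allomorphs, [-bɔ] and [-pɔ].
The CAUS suffix, which begins with [b], is invariant after every stem; so [b] is not altered by any rule here.
The 1SG.POSS suffix is therefore /-pɔ/ underlyingly, with post-nasal voicing: voiceless stops become voiced after a nasal.

/-pɔ/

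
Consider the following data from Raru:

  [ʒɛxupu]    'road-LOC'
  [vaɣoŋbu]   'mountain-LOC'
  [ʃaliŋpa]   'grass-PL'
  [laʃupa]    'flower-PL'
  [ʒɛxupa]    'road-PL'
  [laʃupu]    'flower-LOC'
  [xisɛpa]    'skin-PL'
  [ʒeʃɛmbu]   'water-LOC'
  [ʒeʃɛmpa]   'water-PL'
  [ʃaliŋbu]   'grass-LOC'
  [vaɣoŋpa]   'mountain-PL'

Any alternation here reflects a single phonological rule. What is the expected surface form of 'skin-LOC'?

[xisɛpu]

The LOC suffix surfaces as [-bu] and [-pu], depending on the final segment of the stem.
By contrast the PL suffix keeps its initial [p] throughout — that segment must be underlying.
The LOC suffix is therefore /-bu/ underlyingly, with post-vocalic devoicing: voiced stops become voiceless after a vowel.
After 'skin', which ends in a vowel, the suffix surfaces as [-pu], giving [xisɛpu].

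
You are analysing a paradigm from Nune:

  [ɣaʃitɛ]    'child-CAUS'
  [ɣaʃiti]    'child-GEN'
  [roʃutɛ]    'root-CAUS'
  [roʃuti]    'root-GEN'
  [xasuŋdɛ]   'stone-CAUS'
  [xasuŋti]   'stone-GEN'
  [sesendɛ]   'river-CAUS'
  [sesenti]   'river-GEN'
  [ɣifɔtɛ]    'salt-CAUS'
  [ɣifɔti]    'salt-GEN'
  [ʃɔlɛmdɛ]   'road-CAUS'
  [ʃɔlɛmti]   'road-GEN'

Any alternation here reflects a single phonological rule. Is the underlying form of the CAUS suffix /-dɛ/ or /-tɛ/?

The CAUS suffix surfaces as [-dɛ] and [-tɛ], depending on the final segment of the stem.
The GEN suffix, which begins with [t], is invariant after every stem; so [t] is not altered by any rule here.
So the underlying form is /-dɛ/, and voiced stops become voiceless after a vowel.

/-dɛ/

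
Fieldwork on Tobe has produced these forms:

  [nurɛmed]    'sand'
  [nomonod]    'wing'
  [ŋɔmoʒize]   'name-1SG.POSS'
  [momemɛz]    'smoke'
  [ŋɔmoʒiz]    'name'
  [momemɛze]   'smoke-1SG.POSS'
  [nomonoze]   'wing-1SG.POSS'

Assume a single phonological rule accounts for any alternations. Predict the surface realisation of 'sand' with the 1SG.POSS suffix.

[nurɛmeze]

In [nomonoze] and [nomonod] the final segment of 'wing' alternates: [z] ~ [d].
The stem 'name' ([ŋɔmoʒize], [ŋɔmoʒiz]) shows [z] unchanged in both environments, so [z] cannot be basic with [d] derived in isolation.
Therefore /d/ is basic and [z] is derived by intervocalic spirantization (voiced stops become fricatives between vowels).
The one attested form of 'sand', [nurɛmed], shows underlying /nurɛmed/. Applying the same rule between vowels gives [nurɛmeze].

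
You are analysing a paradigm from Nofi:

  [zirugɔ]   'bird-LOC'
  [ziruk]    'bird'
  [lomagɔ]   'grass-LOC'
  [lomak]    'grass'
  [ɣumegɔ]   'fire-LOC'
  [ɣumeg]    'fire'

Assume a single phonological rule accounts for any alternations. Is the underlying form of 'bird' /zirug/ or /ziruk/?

In [zirugɔ] and [ziruk] the final segment of 'bird' alternates: [g] ~ [k].
Compare 'fire', with invariant [g] in [ɣumegɔ] and [ɣumeg]: an analysis with underlying /g/ and a rule producing [k] in isolation would wrongly predict alternation here too.
The alternation reflects intervocalic voicing: voiceless stops become voiced between vowels. /k/ is underlying.

/ziruk/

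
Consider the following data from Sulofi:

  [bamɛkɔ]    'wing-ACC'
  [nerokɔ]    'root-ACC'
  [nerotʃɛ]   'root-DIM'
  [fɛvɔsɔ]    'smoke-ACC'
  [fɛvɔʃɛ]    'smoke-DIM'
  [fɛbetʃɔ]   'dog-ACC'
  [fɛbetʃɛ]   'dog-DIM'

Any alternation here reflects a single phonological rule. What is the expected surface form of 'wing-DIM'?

[bamɛtʃɛ]

The root 'root' surfaces as [nerokɔ] and [nerotʃɛ], with a stem-final [k] ~ [tʃ] alternation.
But 'dog' keeps [tʃ] in both environments ([fɛbetʃɔ], [fɛbetʃɛ]), so there is no rule changing /tʃ/ to [k] before the ACC suffix.
The alternation reflects palatalization before a front vowel: /k/ and /s/ become palato-alveolar [tʃ] and [ʃ] before a front vowel. /k/ is underlying.
From [bamɛkɔ] the stem 'wing' is /bamɛk/; before a front vowel this yields [bamɛtʃɛ].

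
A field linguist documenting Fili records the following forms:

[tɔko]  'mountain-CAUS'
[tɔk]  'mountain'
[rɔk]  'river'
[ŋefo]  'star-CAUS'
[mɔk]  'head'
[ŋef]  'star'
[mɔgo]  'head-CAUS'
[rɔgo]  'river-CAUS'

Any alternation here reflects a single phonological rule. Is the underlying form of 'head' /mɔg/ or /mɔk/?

In [mɔk] and [mɔgo] the final segment of 'head' alternates: [k] ~ [g].
Compare 'mountain', with invariant [k] in [tɔk] and [tɔko]: an analysis with underlying /k/ and a rule producing [g] before the CAUS suffix would wrongly predict alternation here too.
Therefore /g/ is basic and [k] is derived by word-final obstruent devoicing (voiced obstruents become voiceless word-finally).

/mɔg/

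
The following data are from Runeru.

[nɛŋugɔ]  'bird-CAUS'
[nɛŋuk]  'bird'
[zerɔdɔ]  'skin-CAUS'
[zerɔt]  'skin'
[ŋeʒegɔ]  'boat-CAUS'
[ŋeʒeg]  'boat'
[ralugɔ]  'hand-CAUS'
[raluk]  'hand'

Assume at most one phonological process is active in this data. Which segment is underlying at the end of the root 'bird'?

/k/

The stem for 'bird' ends in [g] in [nɛŋugɔ] but [k] in [nɛŋuk].
The stem 'boat' ([ŋeʒegɔ], [ŋeʒeg]) shows [g] unchanged in both environments, so [g] cannot be basic with [k] derived in isolation.
So /k/ is underlying, and a rule of intervocalic voicing — voiceless stops become voiced between vowels — gives [g].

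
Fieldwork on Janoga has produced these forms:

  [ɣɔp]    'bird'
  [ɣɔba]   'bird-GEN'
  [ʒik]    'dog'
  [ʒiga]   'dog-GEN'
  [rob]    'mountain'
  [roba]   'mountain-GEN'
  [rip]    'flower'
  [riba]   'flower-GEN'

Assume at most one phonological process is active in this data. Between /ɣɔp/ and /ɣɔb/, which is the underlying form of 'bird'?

/ɣɔp/

In [ɣɔp] and [ɣɔba] the final segment of 'bird' alternates: [p] ~ [b].
If /b/ were underlying and a rule turned it into [p] in isolation, 'mountain' would also alternate; but it has [b] in both [rob] and [roba].
So /p/ is underlying, and a rule of intervocalic voicing — voiceless stops become voiced between vowels — gives [b].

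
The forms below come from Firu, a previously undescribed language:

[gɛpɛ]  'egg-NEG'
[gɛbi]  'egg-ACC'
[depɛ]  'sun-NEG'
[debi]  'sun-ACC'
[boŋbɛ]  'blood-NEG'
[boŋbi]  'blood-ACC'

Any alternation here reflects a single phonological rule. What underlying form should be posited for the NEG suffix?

/-pɛ/

The NEG suffix surfaces as [-bɛ] and [-pɛ], depending on the final segment of the stem.
By contrast the ACC suffix keeps its initial [b] throughout — that segment must be underlying.
So the underlying form is /-pɛ/, and voiceless stops become voiced after a nasal.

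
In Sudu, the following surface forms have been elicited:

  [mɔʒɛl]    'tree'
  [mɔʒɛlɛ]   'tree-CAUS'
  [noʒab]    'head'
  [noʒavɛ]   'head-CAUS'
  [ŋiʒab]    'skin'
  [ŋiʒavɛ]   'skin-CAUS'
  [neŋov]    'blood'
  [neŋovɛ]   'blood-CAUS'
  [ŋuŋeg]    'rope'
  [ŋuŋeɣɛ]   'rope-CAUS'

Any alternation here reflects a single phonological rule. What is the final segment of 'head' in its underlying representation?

The stem for 'head' ends in [b] in [noʒab] but [v] in [noʒavɛ].
The stem 'blood' ([neŋov], [neŋovɛ]) shows [v] unchanged in both environments, so [v] cannot be basic with [b] derived in isolation.
The underlying segment must be /b/; voiced stops become fricatives between vowels, yielding [v] there.

/b/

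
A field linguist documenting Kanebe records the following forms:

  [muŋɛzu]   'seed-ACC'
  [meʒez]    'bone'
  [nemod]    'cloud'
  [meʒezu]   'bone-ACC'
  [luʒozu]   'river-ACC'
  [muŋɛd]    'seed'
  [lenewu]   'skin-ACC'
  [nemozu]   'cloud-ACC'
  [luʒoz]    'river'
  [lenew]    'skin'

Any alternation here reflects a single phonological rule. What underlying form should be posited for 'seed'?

/muŋɛd/

'seed' shows [z] ~ [d] at the end of the stem ([muŋɛzu] vs [muŋɛd]).
If /z/ were underlying and a rule turned it into [d] in isolation, 'river' would also alternate; but it has [z] in both [luʒozu] and [luʒoz].
The underlying segment must be /d/; voiced stops become fricatives between vowels, yielding [z] there.
So 'seed' = /muŋɛd/.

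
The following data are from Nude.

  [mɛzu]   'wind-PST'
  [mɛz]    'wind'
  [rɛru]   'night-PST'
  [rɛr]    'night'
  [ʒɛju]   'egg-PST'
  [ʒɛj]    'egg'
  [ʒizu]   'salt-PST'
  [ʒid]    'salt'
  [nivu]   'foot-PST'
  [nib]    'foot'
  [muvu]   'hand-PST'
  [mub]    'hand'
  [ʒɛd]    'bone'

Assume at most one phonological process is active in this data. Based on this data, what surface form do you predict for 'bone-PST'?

The root 'salt' surfaces as [ʒizu] and [ʒid], with a stem-final [z] ~ [d] alternation.
If /z/ were underlying and a rule turned it into [d] in isolation, 'wind' would also alternate; but it has [z] in both [mɛzu] and [mɛz].
The alternation reflects intervocalic spirantization: voiced stops become fricatives between vowels. /d/ is underlying.
From [ʒɛd] the stem 'bone' is /ʒɛd/; between vowels this yields [ʒɛzu].

[ʒɛzu]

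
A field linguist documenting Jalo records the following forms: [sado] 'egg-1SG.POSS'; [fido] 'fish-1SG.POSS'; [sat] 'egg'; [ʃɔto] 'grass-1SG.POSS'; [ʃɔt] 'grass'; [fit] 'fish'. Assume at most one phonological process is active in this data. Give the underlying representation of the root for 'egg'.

/sad/

'egg' shows [t] ~ [d] at the end of the stem ([sat] vs [sado]).
If /t/ were underlying and a rule turned it into [d] before the 1SG.POSS suffix, 'grass' would also alternate; but it has [t] in both [ʃɔt] and [ʃɔto].
The underlying segment must be /d/; voiced obstruents become voiceless word-finally, yielding [t] there.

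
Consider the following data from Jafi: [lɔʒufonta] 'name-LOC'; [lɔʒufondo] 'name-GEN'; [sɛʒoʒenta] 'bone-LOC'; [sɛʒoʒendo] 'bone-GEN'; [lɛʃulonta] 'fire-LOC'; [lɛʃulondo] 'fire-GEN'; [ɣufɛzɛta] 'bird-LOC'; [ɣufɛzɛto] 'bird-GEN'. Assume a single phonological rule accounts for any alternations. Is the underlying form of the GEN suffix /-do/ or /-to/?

The GEN morpheme has two allomorphs, [-do] and [-to].
The LOC suffix, which begins with [t], is invariant after every stem; so [t] is not altered by any rule here.
The GEN suffix is therefore /-do/ underlyingly, with post-vocalic devoicing: voiced stops become voiceless after a vowel.

/-do/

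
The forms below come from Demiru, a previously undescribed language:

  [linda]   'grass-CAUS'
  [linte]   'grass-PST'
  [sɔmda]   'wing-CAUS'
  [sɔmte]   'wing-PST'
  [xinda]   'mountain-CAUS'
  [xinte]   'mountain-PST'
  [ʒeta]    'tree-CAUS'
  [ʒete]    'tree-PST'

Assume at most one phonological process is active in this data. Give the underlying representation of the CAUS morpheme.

The CAUS suffix surfaces as [-da] and [-ta], depending on the final segment of the stem.
By contrast the PST suffix keeps its initial [t] throughout — that segment must be underlying.
The CAUS suffix is therefore /-da/ underlyingly, with post-vocalic devoicing: voiced stops become voiceless after a vowel.

/-da/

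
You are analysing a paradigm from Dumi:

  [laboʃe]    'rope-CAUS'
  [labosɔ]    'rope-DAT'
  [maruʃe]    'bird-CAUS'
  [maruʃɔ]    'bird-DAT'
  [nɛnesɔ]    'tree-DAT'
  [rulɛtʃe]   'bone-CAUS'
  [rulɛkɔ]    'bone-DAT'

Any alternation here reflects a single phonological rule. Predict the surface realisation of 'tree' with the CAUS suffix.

'rope' shows [ʃ] ~ [s] at the end of the stem ([laboʃe] vs [labosɔ]).
The stem 'bird' ([maruʃe], [maruʃɔ]) shows [ʃ] unchanged in both environments, so [ʃ] cannot be basic with [s] derived before the DAT suffix.
So /s/ is underlying, and a rule of palatalization before a front vowel — /k/ and /s/ become palato-alveolar [tʃ] and [ʃ] before a front vowel — gives [ʃ].
From [nɛnesɔ] the stem 'tree' is /nɛnes/; before a front vowel this yields [nɛneʃe].

[nɛneʃe]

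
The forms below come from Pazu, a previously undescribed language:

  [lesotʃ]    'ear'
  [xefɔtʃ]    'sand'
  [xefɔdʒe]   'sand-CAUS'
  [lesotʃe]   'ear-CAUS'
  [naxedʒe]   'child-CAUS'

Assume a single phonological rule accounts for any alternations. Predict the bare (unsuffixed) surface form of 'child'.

The root 'sand' surfaces as [xefɔdʒe] and [xefɔtʃ], with a stem-final [dʒ] ~ [tʃ] alternation.
The stem 'ear' ([lesotʃe], [lesotʃ]) shows [tʃ] unchanged in both environments, so [tʃ] cannot be basic with [dʒ] derived before the CAUS suffix.
The alternation reflects word-final obstruent devoicing: voiced obstruents become voiceless word-finally. /dʒ/ is underlying.
From [naxedʒe] the stem 'child' is /naxedʒ/; word-finally this yields [naxetʃ].

[naxetʃ]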